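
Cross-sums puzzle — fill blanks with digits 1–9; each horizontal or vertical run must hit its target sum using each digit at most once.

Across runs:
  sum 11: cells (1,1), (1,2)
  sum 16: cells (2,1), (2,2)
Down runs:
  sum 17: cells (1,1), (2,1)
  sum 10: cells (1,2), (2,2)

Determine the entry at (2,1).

9

16 in 2 cells must be {7,9}; 17 in 2 cells must be {8,9}.
The 16 across and the 17 down share only 9, so (2,1) = 9.
(2,2) = 16 − 9 = 7 completes the 16 across.
(1,1) = 17 − 9 = 8 completes the 17 down.
(1,2) = 11 − 8 = 3 completes the 11 across.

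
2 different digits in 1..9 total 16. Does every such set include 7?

The only way to make 16 from 2 distinct digits is {7,9}, which contains 7.

Yes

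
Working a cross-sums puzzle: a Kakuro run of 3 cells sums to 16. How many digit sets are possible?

3 distinct digits from 1–9 sum between 6 and 24.

8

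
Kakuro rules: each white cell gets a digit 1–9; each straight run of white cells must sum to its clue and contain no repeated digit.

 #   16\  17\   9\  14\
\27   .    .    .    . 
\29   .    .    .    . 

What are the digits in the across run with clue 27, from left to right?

29 in 4 cells must be {5,7,8,9}; 16 in 2 cells must be {7,9}; 17 in 2 cells must be {8,9}.
Nothing is forced directly, so branch on R1C1, whose candidates are 7 or 9. If R1C1 = 7: that forces R2C1 = 9, R2C2 = 8, R2C4 = 5, R1C2 = 9, after which R1C4 would have to be in {3,5,6,8} for the 27 across but in {9} for the 14 down — contradiction. So R1C1 = 9.
Given what's placed, R1C2 must be 8 to fit the 27 across and 17 down.
R1C4 = 6: the only remaining digit allowed by both the 27 across and the 14 down.
R2C1 = 16 − 9 = 7 completes the 16 down.
R2C2 = 17 − 8 = 9 completes the 17 down.
R2C4 = 14 − 6 = 8 completes the 14 down.
R1C3 = 27 − 23 = 4 completes the 27 across.

9 8 4 6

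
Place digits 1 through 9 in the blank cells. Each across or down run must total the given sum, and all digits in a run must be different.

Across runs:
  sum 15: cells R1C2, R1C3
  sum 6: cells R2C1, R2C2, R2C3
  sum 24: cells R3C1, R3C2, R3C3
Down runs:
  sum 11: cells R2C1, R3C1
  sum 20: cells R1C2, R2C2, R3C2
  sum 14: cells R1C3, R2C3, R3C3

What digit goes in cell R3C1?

6 in 3 cells must be {1,2,3}; 24 in 3 cells must be {7,8,9}.
Only 3 fits R2C2 under both its across sum 6 and down sum 20.
Given what's placed, R2C1 must be 2 to fit the 6 across and 11 down.
R2C3 = 6 − 5 = 1 completes the 6 across.
R3C1 = 11 − 2 = 9 completes the 11 down.

9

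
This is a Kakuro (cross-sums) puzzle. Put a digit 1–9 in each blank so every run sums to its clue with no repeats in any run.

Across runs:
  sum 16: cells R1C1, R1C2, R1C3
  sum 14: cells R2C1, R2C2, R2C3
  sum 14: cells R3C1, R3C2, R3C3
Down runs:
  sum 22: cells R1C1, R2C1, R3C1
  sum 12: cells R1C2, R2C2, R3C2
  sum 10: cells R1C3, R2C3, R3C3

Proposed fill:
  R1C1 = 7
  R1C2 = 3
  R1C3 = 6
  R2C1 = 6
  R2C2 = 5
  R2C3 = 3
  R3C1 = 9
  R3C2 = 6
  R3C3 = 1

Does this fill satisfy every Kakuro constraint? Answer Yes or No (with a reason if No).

No — the across run R3C1–R3C3 sums to 16, not 14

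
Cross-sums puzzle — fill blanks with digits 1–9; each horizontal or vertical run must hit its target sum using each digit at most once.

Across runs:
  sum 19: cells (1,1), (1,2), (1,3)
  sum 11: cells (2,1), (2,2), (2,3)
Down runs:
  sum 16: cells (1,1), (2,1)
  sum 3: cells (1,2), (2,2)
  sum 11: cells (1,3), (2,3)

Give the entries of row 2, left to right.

7 1 3

16 in 2 cells must be {7,9}; 3 in 2 cells must be {1,2}.
The 19 across and the 3 down share only 2, so (1,2) = 2.
The 11 across and the 16 down share only 7, so (2,1) = 7.
(2,2) = 3 − 2 = 1 completes the 3 down.
(2,3) = 11 − 8 = 3 completes the 11 across.
(1,1) = 16 − 7 = 9 completes the 16 down.
(1,3) = 19 − 11 = 8 completes the 19 across.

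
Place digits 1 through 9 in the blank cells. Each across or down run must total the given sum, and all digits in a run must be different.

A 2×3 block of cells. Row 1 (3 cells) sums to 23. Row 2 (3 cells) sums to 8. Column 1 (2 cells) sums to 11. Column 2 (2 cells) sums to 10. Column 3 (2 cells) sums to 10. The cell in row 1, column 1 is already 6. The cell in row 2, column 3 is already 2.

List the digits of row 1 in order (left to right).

6 9 8

23 in 3 cells must be {6,8,9}.
(1,3) = 10 − 2 = 8 completes the 10 down.
(2,1) = 11 − 6 = 5 completes the 11 down.
(2,2) = 8 − 7 = 1 completes the 8 across.
(1,2) = 23 − 14 = 9 completes the 23 across.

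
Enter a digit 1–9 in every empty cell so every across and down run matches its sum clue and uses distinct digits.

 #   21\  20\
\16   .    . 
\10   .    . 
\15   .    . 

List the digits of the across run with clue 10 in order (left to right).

6 4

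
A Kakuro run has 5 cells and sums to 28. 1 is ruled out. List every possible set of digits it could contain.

{2,3,6,8,9}; {2,4,5,8,9}; {2,4,6,7,9}; {2,5,6,7,8}; {3,4,5,7,9}; {3,4,6,7,8}

5 distinct digits from 1–9 sum between 15 and 35.
Dropping sets that contain 1.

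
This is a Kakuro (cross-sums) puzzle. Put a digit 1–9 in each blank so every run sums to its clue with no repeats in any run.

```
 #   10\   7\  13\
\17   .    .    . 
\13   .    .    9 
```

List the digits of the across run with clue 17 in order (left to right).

R1C3 = 13 − 9 = 4 completes the 13 down.
No cell is forced outright now. R2C1 can only be 1 or 3 (the digits allowed by both its 13 across and its 10 down). If R2C1 = 1: then R1C1 would have to be in {5,6,7,8} for the 17 across but in {9} for the 10 down — contradiction. So R2C1 = 3.
R1C1 = 10 − 3 = 7 completes the 10 down.
R1C2 = 17 − 11 = 6 completes the 17 across.
R2C2 = 13 − 12 = 1 completes the 13 across.

7 6 4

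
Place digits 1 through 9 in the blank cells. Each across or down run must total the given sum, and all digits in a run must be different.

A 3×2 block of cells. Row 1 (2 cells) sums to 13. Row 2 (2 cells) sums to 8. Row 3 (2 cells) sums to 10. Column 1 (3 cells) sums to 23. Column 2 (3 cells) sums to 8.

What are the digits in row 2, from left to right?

23 in 3 cells must be {6,8,9}.
The 8 across and the 23 down share only 6, so (2,1) = 6.
(2,2) = 8 − 6 = 2 completes the 8 across.
Given what's placed, (3,2) must be 1 to fit the 10 across and 8 down.
(1,2) = 8 − 3 = 5 completes the 8 down.
(3,1) = 10 − 1 = 9 completes the 10 across.
(1,1) = 13 − 5 = 8 completes the 13 across.

6 2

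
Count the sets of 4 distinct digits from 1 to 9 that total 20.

4 distinct digits from 1–9 sum between 10 and 30.

12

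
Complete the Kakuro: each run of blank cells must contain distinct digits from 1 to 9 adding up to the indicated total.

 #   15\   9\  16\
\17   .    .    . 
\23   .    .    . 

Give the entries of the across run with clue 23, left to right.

23 in 3 cells must be {6,8,9}; 16 in 2 cells must be {7,9}.
The 23 across and the 16 down share only 9, so R2C3 = 9.
R1C3 = 16 − 9 = 7 completes the 16 down.
Nothing is forced directly, so branch on R2C1, whose candidates are 6 or 8. If R2C1 = 8: then R1C1 would have to be in {1,2,4,6,8,9} for the 17 across but in {7} for the 15 down — contradiction. So R2C1 = 6.
R1C1 = 15 − 6 = 9 completes the 15 down.
R1C2 = 17 − 16 = 1 completes the 17 across.
R2C2 = 23 − 15 = 8 completes the 23 across.

6 8 9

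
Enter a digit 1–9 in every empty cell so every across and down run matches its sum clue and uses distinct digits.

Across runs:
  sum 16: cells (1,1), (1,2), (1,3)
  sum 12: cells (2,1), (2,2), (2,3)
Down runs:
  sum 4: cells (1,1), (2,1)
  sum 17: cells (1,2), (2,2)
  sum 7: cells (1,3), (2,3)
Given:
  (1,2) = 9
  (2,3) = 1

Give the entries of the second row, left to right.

3, 8, 1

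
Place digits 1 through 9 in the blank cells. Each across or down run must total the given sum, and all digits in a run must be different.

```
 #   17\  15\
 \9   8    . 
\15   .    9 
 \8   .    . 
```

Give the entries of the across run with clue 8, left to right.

3 5

R1C2 = 9 − 8 = 1 completes the 9 across.
R2C1 = 15 − 9 = 6 completes the 15 across.
R3C1 = 17 − 14 = 3 completes the 17 down.
R3C2 = 8 − 3 = 5 completes the 8 across.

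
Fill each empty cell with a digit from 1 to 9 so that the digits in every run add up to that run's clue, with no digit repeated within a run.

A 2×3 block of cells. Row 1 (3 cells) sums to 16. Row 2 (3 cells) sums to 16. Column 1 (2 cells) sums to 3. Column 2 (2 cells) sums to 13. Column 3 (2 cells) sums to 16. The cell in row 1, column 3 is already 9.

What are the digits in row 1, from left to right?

2 5 9

3 in 2 cells must be {1,2}; 16 in 2 cells must be {7,9}.
(2,3) = 16 − 9 = 7 completes the 16 down.
Given what's placed, (2,1) must be 1 to fit the 16 across and 3 down.
(2,2) = 16 − 8 = 8 completes the 16 across.
(1,1) = 3 − 1 = 2 completes the 3 down.
(1,2) = 16 − 11 = 5 completes the 16 across.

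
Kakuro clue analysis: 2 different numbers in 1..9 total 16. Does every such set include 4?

The only way to make 16 from 2 distinct digits is {7,9}, which does not contain 4.

No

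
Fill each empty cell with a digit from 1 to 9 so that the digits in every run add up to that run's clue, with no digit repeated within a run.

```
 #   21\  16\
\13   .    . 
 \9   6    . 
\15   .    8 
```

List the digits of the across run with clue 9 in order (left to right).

6, 3

R2C2 = 9 − 6 = 3 completes the 9 across.
R3C1 = 15 − 8 = 7 completes the 15 across.
R1C1 = 21 − 13 = 8 completes the 21 down.
R1C2 = 13 − 8 = 5 completes the 13 across.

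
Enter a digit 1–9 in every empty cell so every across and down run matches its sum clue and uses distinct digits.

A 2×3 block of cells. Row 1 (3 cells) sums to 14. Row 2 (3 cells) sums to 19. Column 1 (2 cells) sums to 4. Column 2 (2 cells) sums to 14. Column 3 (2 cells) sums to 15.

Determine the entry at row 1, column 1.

4 in 2 cells must be {1,3}.
The 19 across and the 4 down share only 3, so (2,1) = 3.
Given what's placed, (2,2) must be 9 to fit the 19 across and 14 down.
(2,3) = 19 − 12 = 7 completes the 19 across.
(1,1) = 4 − 3 = 1 completes the 4 down.
(1,2) = 14 − 9 = 5 completes the 14 down.
(1,3) = 14 − 6 = 8 completes the 14 across.

1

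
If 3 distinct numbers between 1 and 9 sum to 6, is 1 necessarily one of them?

Yes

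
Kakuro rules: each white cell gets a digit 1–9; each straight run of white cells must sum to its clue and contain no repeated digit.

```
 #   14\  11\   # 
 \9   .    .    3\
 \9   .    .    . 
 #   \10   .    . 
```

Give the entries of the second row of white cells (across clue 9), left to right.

3 in 2 cells must be {1,2}.
Nothing is forced directly, so branch on R2C1, whose candidates are 5 or 6. If R2C1 = 5: then R1C1 would have to be in {1,2,3,4,5,6,7,8} for the 9 across but in {9} for the 14 down — contradiction. So R2C1 = 6.
R1C1 = 14 − 6 = 8 completes the 14 down.
R1C2 = 9 − 8 = 1 completes the 9 across.
R2C2 = 2: the only remaining digit allowed by both the 9 across and the 11 down.
R2C3 = 9 − 8 = 1 completes the 9 across.
R3C2 = 11 − 3 = 8 completes the 11 down.
R3C3 = 10 − 8 = 2 completes the 10 across.

6, 2, 1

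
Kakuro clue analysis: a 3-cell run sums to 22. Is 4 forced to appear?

No

Counterexample: {5,8,9} sums to 22 without using 4.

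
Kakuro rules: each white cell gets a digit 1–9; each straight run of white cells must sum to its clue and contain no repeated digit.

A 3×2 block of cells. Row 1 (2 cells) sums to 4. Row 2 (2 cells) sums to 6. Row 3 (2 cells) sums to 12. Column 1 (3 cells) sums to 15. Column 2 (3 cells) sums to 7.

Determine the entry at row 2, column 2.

4 in 2 cells must be {1,3}; 7 in 3 cells must be {1,2,4}.
The 4 across and the 7 down share only 1, so (1,2) = 1.
Given what's placed, (3,2) must be 4 to fit the 12 across and 7 down.
(1,1) = 4 − 1 = 3 completes the 4 across.
(2,2) = 7 − 5 = 2 completes the 7 down.
(3,1) = 12 − 4 = 8 completes the 12 across.
(2,1) = 6 − 2 = 4 completes the 6 across.

2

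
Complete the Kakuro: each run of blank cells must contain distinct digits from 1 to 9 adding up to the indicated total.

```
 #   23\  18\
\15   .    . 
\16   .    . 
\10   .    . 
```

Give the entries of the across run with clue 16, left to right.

16 in 2 cells must be {7,9}; 23 in 3 cells must be {6,8,9}.
The 16 across and the 23 down share only 9, so R2C1 = 9.
R2C2 = 16 − 9 = 7 completes the 16 across.
Nothing is forced directly, so branch on R1C1, whose candidates are 6 or 8. If R1C1 = 8: then R1C2 would have to be in {7} for the 15 across but in {2,3,5,6,8,9} for the 18 down — contradiction. So R1C1 = 6.
R1C2 = 15 − 6 = 9 completes the 15 across.
R3C1 = 23 − 15 = 8 completes the 23 down.
R3C2 = 10 − 8 = 2 completes the 10 across.

9 7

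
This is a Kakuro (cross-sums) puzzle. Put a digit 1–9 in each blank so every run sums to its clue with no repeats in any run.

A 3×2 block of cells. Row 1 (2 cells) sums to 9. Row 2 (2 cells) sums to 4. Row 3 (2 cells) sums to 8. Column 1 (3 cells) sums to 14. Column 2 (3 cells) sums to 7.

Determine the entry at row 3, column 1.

4 in 2 cells must be {1,3}; 7 in 3 cells must be {1,2,4}.
The 4 across and the 7 down share only 1, so (2,2) = 1.
Given what's placed, (3,2) must be 2 to fit the 8 across and 7 down.
(1,2) = 7 − 3 = 4 completes the 7 down.
(2,1) = 4 − 1 = 3 completes the 4 across.
(3,1) = 8 − 2 = 6 completes the 8 across.
(1,1) = 9 − 4 = 5 completes the 9 across.

6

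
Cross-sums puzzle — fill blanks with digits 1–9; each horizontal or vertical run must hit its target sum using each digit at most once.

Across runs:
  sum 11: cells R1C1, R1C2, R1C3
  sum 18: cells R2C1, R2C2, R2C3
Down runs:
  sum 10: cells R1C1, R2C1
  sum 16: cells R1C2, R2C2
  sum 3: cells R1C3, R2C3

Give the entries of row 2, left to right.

7, 9, 2

16 in 2 cells must be {7,9}; 3 in 2 cells must be {1,2}.
The 11 across and the 16 down share only 7, so R1C2 = 7.
Given what's placed, R1C3 must be 1 to fit the 11 across and 3 down.
R2C2 = 16 − 7 = 9 completes the 16 down.
R2C3 = 3 − 1 = 2 completes the 3 down.
R1C1 = 11 − 8 = 3 completes the 11 across.
R2C1 = 18 − 11 = 7 completes the 18 across.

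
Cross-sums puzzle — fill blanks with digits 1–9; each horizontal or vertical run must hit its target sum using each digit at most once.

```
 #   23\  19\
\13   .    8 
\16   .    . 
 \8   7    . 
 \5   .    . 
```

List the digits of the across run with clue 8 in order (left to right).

7 1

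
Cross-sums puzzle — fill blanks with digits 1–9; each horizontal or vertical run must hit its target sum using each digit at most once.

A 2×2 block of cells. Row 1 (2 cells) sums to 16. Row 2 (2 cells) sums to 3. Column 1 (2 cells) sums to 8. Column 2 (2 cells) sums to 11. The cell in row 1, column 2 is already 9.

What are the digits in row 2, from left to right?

16 in 2 cells must be {7,9}; 3 in 2 cells must be {1,2}.
(1,1) = 16 − 9 = 7 completes the 16 across.
(2,1) = 8 − 7 = 1 completes the 8 down.
(2,2) = 3 − 1 = 2 completes the 3 across.

1, 2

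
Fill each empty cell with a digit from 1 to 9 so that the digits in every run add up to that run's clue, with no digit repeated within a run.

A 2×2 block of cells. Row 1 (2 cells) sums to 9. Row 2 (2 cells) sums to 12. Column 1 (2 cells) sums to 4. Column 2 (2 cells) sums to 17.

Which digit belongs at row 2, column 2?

9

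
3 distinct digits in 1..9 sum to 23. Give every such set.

3 distinct digits from 1–9 sum between 6 and 24.
Only one set works: {6,8,9}.

{6,8,9}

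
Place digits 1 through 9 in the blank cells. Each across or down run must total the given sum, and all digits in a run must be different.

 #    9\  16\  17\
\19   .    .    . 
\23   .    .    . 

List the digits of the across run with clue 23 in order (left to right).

6 9 8

23 in 3 cells must be {6,8,9}; 16 in 2 cells must be {7,9}; 17 in 2 cells must be {8,9}.
The 23 across and the 16 down share only 9, so R2C2 = 9.
Given what's placed, R2C3 must be 8 to fit the 23 across and 17 down.
R1C2 = 16 − 9 = 7 completes the 16 down.
R1C3 = 17 − 8 = 9 completes the 17 down.
R2C1 = 23 − 17 = 6 completes the 23 across.
R1C1 = 19 − 16 = 3 completes the 19 across.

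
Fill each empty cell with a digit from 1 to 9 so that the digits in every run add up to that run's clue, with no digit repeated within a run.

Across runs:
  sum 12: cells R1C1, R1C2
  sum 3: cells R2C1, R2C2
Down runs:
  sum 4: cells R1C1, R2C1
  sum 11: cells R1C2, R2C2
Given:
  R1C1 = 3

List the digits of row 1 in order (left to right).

3 9

3 in 2 cells must be {1,2}; 4 in 2 cells must be {1,3}.
R1C2 = 12 − 3 = 9 completes the 12 across.
R2C1 = 4 − 3 = 1 completes the 4 down.
R2C2 = 3 − 1 = 2 completes the 3 across.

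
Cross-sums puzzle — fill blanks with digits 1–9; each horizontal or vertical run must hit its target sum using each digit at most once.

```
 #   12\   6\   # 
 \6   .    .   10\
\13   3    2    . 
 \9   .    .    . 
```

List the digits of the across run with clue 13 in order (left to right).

3 2 8

6 in 3 cells must be {1,2,3}.
R1C2 = 1: the only remaining digit allowed by both the 6 across and the 6 down.
R2C3 = 13 − 5 = 8 completes the 13 across.
R3C2 = 6 − 3 = 3 completes the 6 down.
R3C3 = 10 − 8 = 2 completes the 10 down.
R1C1 = 6 − 1 = 5 completes the 6 across.
R3C1 = 9 − 5 = 4 completes the 9 across.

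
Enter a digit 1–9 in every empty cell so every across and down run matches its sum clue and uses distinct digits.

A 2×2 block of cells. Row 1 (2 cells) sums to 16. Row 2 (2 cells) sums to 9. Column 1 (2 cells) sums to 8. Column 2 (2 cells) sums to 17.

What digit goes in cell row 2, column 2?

8

16 in 2 cells must be {7,9}; 17 in 2 cells must be {8,9}.
The 16 across and the 8 down share only 7, so (1,1) = 7.
(1,2) = 16 − 7 = 9 completes the 16 across.
(2,1) = 8 − 7 = 1 completes the 8 down.
(2,2) = 9 − 1 = 8 completes the 9 across.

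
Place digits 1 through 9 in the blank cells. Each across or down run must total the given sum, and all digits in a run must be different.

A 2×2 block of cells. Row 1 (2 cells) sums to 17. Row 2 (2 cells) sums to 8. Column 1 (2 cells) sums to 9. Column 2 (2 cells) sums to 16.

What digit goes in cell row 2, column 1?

17 in 2 cells must be {8,9}; 16 in 2 cells must be {7,9}.
The 17 across and the 9 down share only 8, so (1,1) = 8.
(1,2) = 17 − 8 = 9 completes the 17 across.
(2,1) = 9 − 8 = 1 completes the 9 down.
(2,2) = 8 − 1 = 7 completes the 8 across.

1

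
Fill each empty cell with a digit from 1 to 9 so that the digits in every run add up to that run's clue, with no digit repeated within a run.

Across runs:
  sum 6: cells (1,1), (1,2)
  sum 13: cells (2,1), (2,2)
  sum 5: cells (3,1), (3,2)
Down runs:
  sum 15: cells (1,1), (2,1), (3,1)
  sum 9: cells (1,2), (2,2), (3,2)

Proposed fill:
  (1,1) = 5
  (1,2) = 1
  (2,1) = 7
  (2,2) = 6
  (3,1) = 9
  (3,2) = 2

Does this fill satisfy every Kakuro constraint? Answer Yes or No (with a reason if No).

No — the across run (3,1)–(3,2) sums to 11, not 5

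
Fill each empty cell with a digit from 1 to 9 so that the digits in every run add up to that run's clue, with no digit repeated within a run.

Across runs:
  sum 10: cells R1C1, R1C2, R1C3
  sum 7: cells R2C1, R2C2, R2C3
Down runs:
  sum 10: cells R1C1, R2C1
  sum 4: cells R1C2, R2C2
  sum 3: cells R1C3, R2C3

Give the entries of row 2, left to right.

4 1 2

7 in 3 cells must be {1,2,4}; 4 in 2 cells must be {1,3}; 3 in 2 cells must be {1,2}.
The 7 across and the 4 down share only 1, so R2C2 = 1.
Given what's placed, R2C3 must be 2 to fit the 7 across and 3 down.
R1C2 = 4 − 1 = 3 completes the 4 down.
R1C3 = 3 − 2 = 1 completes the 3 down.
R2C1 = 7 − 3 = 4 completes the 7 across.
R1C1 = 10 − 4 = 6 completes the 10 across.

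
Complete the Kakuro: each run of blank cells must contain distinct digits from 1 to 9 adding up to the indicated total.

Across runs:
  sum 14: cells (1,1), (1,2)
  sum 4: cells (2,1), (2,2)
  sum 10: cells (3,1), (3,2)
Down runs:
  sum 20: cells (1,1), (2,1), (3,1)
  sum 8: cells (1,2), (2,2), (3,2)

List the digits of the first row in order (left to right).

9 5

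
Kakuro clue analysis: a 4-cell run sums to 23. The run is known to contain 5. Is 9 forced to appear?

No

Counterexample: {3,5,7,8} sums to 23 under that restriction without using 9.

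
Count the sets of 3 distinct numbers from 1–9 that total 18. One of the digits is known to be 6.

3 distinct digits from 1–9 sum between 6 and 24.
Keeping only sets containing 6.
Enumerating: {3,6,9}, {4,6,8}, {5,6,7}.

3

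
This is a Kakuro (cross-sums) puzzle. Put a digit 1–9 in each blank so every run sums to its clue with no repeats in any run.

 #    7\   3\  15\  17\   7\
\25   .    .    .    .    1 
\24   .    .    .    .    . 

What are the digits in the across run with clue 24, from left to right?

3 in 2 cells must be {1,2}; 17 in 2 cells must be {8,9}.
Given what's placed, R1C2 must be 2 to fit the 25 across and 3 down.
R2C2 = 3 − 2 = 1 completes the 3 down.
R2C5 = 7 − 1 = 6 completes the 7 down.
Nothing is forced directly, so branch on R1C1, whose candidates are 5 or 6. If R1C1 = 6: that forces R1C4 = 9, after which R2C1 would have to be in {2,3,4,5,7,8,9} for the 24 across but in {1} for the 7 down — contradiction. So R1C1 = 5.
R2C1 = 7 − 5 = 2 completes the 7 down.
R2C4 = 8: the only remaining digit allowed by both the 24 across and the 17 down.
R1C4 = 17 − 8 = 9 completes the 17 down.
R2C3 = 24 − 17 = 7 completes the 24 across.

2 1 7 8 6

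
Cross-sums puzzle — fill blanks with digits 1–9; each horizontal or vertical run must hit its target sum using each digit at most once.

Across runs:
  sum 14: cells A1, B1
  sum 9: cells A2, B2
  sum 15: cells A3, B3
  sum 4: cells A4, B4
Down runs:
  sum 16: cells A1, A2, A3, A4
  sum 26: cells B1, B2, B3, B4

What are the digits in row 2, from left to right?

3 6

4 in 2 cells must be {1,3}.
Only 3 fits B4 under both its across sum 4 and down sum 26.
A4 = 4 − 3 = 1 completes the 4 across.
Nothing is forced directly, so branch on B2, whose candidates are 6 or 8. If B2 = 8: then A2 would have to be in {1} for the 9 across but in {2,3,4,5,6,7,8,9} for the 16 down — contradiction. So B2 = 6.
A2 = 9 − 6 = 3 completes the 9 across.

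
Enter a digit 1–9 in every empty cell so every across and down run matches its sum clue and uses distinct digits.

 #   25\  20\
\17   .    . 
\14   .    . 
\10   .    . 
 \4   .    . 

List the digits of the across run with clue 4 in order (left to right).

3, 1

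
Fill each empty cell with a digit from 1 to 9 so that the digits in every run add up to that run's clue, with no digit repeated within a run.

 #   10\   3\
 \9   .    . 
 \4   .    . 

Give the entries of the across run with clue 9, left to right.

4 in 2 cells must be {1,3}; 3 in 2 cells must be {1,2}.
The 4 across and the 3 down share only 1, so R2C2 = 1.
R1C2 = 3 − 1 = 2 completes the 3 down.
R2C1 = 4 − 1 = 3 completes the 4 across.
R1C1 = 9 − 2 = 7 completes the 9 across.

7 2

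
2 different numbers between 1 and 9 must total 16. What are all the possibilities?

{7,9}

2 distinct digits from 1–9 sum between 3 and 17.
Only one set works: {7,9}.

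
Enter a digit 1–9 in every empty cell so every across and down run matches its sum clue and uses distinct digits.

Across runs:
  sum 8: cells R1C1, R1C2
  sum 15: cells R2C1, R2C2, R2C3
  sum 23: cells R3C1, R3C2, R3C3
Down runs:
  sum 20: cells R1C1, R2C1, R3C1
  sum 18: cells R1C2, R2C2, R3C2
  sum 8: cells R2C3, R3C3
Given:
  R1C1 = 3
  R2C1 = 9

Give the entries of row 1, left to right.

3, 5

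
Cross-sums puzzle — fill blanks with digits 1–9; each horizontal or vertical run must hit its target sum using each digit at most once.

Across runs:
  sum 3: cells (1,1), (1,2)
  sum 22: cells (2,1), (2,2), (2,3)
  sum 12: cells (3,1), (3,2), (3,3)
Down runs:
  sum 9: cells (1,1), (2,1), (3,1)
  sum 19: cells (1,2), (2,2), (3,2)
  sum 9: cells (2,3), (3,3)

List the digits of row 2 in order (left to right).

3 in 2 cells must be {1,2}.
Only 2 fits (1,2) under both its across sum 3 and down sum 19.
(1,1) = 3 − 2 = 1 completes the 3 across.
Nothing is forced directly, so branch on (2,2), whose candidates are 8 or 9. If (2,2) = 8: that forces (2,1) = 5, after which (2,3) would have to be in {9} for the 22 across but in {1,2,3,4,5,6,7,8} for the 9 down — contradiction. So (2,2) = 9.
(3,2) = 19 − 11 = 8 completes the 19 down.
(3,1) = 3: the only remaining digit allowed by both the 12 across and the 9 down.
(3,3) = 12 − 11 = 1 completes the 12 across.
(2,1) = 9 − 4 = 5 completes the 9 down.
(2,3) = 22 − 14 = 8 completes the 22 across.

5 9 8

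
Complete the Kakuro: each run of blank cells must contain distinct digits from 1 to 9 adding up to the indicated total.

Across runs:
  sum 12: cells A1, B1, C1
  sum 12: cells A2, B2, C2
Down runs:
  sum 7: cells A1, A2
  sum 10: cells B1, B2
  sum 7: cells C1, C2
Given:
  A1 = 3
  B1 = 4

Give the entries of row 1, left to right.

C1 = 12 − 7 = 5 completes the 12 across.
A2 = 7 − 3 = 4 completes the 7 down.
B2 = 10 − 4 = 6 completes the 10 down.
C2 = 12 − 10 = 2 completes the 12 across.

3, 4, 5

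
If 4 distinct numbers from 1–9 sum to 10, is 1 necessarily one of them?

Yes

The only way to make 10 from 4 distinct digits is {1,2,3,4}, which contains 1.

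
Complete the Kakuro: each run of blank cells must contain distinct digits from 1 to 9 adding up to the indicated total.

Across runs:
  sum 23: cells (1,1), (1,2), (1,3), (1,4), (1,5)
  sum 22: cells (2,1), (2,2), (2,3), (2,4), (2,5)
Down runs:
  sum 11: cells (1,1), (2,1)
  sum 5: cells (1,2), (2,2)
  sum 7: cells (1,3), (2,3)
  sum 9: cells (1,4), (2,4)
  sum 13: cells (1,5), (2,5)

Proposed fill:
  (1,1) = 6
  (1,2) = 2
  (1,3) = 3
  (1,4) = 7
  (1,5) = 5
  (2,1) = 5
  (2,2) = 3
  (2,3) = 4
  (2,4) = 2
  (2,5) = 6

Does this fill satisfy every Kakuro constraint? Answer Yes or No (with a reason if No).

No — the down run (1,5)–(2,5) sums to 11, not 13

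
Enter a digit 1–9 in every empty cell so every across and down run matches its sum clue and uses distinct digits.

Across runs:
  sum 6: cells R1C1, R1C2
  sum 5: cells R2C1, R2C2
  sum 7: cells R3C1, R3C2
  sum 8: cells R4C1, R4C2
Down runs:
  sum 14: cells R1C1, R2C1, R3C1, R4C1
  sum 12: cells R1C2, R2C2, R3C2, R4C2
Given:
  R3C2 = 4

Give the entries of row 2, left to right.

4, 1

R3C1 = 7 − 4 = 3 completes the 7 across.
Nothing is forced directly, so branch on R2C2, whose candidates are 1 or 2. If R2C2 = 2: then R2C1 would have to be in {3} for the 5 across but in {1,2,4,5,6,8} for the 14 down — contradiction. So R2C2 = 1.
R2C1 = 5 − 1 = 4 completes the 5 across.
No cell is forced outright now. R1C2 can only be 2 or 5 (the digits allowed by both its 6 across and its 12 down). If R1C2 = 2: then R1C1 would have to be in {4} for the 6 across but in {1,2,5,6} for the 14 down — contradiction. So R1C2 = 5.
R1C1 = 6 − 5 = 1 completes the 6 across.
R4C1 = 14 − 8 = 6 completes the 14 down.
R4C2 = 8 − 6 = 2 completes the 8 across.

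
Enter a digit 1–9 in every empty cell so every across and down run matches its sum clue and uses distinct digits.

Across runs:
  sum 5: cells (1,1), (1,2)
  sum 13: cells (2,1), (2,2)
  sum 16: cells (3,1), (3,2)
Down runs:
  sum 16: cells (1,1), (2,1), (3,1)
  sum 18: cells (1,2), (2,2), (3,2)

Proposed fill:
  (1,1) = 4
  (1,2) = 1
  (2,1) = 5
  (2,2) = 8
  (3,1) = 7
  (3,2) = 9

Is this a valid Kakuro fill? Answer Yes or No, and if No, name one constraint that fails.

Across: 4+1=5; 5+8=13; 7+9=16. Down: 4+5+7=16; 1+8+9=18. No digit repeats within any run.

Yes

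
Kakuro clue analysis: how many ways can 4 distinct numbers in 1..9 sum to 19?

11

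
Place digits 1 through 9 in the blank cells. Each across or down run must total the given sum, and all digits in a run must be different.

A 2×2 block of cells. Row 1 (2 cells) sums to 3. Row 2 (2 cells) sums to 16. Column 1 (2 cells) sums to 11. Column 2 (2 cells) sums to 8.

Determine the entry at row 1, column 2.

3 in 2 cells must be {1,2}; 16 in 2 cells must be {7,9}.
The 3 across and the 11 down share only 2, so (1,1) = 2.
(1,2) = 3 − 2 = 1 completes the 3 across.
(2,1) = 11 − 2 = 9 completes the 11 down.
(2,2) = 16 − 9 = 7 completes the 16 across.

1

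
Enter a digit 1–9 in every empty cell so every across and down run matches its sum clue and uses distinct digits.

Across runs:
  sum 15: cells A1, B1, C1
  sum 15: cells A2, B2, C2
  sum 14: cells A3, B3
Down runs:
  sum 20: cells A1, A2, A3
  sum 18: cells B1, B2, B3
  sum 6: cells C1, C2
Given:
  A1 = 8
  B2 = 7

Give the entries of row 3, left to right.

9, 5

Nothing is forced directly, so branch on A2, whose candidates are 3 or 5. If A2 = 5: then C2 would have to be in {3} for the 15 across but in {1,2,4,5} for the 6 down — contradiction. So A2 = 3.
C2 = 15 − 10 = 5 completes the 15 across.
A3 = 20 − 11 = 9 completes the 20 down.
B3 = 14 − 9 = 5 completes the 14 across.
B1 = 18 − 12 = 6 completes the 18 down.
C1 = 15 − 14 = 1 completes the 15 across.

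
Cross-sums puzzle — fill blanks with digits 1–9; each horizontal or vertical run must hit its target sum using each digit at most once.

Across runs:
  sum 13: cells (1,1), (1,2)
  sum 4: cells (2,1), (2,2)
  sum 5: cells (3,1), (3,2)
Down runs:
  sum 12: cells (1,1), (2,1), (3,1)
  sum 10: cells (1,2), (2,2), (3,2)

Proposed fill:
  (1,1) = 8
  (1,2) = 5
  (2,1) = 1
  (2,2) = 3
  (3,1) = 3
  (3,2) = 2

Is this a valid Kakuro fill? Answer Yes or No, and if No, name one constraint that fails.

Yes

Across: 8+5=13; 1+3=4; 3+2=5. Down: 8+1+3=12; 5+3+2=10. No digit repeats within any run.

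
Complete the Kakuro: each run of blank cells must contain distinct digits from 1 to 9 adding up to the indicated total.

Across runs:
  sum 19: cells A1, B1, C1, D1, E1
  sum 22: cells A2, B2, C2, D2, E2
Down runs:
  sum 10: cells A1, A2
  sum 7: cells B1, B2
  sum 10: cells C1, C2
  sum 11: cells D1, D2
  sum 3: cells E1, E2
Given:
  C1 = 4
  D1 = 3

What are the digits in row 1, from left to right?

3 in 2 cells must be {1,2}.
C2 = 10 − 4 = 6 completes the 10 down.
D2 = 11 − 3 = 8 completes the 11 down.
No cell is forced outright now. E1 can only be 1 or 2 (the digits allowed by both its 19 across and its 3 down). If E1 = 2: that forces B1 = 1, after which B2 would have to be in {1,2,3,4,5} for the 22 across but in {6} for the 7 down — contradiction. So E1 = 1.
E2 = 3 − 1 = 2 completes the 3 down.
A2 = 1: the only remaining digit allowed by both the 22 across and the 10 down.
B2 = 22 − 17 = 5 completes the 22 across.
A1 = 10 − 1 = 9 completes the 10 down.
B1 = 19 − 17 = 2 completes the 19 across.

9 2 4 3 1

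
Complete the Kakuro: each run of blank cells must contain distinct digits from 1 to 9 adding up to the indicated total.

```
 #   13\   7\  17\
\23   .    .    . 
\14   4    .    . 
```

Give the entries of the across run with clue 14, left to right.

23 in 3 cells must be {6,8,9}; 17 in 2 cells must be {8,9}.
R1C1 = 13 − 4 = 9 completes the 13 down.
Given what's placed, R1C2 must be 6 to fit the 23 across and 7 down.
R1C3 = 23 − 15 = 8 completes the 23 across.
R2C2 = 7 − 6 = 1 completes the 7 down.
R2C3 = 14 − 5 = 9 completes the 14 across.

4 1 9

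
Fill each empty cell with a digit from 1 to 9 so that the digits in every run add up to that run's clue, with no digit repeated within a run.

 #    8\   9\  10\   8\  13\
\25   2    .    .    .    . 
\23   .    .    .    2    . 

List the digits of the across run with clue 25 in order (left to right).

2 1 7 6 9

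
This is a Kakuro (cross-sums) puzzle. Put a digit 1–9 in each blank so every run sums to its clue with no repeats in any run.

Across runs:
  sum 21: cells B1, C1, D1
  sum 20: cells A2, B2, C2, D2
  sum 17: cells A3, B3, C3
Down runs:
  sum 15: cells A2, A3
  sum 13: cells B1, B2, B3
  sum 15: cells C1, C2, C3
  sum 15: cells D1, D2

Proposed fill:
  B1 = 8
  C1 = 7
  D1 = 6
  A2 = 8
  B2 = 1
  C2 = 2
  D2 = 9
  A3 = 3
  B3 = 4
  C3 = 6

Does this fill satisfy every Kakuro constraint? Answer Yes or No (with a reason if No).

No — the down run A2–A3 sums to 11, not 15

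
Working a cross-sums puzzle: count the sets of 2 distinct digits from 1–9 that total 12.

3

2 distinct digits from 1–9 sum between 3 and 17.
Enumerating: {3,9}, {4,8}, {5,7}.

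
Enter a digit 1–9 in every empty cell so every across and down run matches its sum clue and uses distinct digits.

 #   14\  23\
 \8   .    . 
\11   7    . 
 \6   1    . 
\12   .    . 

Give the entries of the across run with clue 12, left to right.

4 8

Given what's placed, R1C1 must be 2 to fit the 8 across and 14 down.
R1C2 = 8 − 2 = 6 completes the 8 across.
R2C2 = 11 − 7 = 4 completes the 11 across.
R3C2 = 6 − 1 = 5 completes the 6 across.
R4C1 = 14 − 10 = 4 completes the 14 down.
R4C2 = 12 − 4 = 8 completes the 12 across.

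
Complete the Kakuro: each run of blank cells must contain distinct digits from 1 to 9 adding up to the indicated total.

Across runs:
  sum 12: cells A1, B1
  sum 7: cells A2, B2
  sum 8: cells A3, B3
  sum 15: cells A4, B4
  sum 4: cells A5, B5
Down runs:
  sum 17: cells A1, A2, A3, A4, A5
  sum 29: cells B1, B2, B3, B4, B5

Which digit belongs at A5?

1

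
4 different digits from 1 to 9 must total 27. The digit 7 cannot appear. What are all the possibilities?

4 distinct digits from 1–9 sum between 10 and 30.
Dropping sets that contain 7.
Only one set works: {4,6,8,9}.

{4,6,8,9}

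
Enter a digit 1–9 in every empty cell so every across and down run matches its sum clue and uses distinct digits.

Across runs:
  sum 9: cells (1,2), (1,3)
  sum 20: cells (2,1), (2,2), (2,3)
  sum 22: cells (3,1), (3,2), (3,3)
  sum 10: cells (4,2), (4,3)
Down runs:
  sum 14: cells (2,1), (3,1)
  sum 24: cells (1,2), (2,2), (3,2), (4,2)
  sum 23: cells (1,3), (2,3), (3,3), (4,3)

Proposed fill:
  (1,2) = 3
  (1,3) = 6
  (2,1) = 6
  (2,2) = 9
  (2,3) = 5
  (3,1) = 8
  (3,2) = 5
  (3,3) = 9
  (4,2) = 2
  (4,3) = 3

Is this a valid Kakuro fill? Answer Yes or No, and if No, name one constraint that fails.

No — the down run (1,2)–(4,2) sums to 19, not 24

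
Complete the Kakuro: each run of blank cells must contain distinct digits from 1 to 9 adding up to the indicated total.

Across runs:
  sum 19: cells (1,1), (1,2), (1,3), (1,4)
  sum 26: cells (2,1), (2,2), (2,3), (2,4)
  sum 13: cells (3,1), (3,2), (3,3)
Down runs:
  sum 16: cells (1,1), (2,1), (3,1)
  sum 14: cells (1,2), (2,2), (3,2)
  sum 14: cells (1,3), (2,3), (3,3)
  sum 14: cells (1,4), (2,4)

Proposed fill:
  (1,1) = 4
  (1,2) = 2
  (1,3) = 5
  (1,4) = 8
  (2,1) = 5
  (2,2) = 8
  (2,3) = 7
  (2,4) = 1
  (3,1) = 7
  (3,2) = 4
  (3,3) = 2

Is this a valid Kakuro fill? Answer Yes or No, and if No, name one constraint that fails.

No — the down run (1,4)–(2,4) sums to 9, not 14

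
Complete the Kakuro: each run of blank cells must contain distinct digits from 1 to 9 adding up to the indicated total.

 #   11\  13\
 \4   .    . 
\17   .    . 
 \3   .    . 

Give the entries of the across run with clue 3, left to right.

2 1

4 in 2 cells must be {1,3}; 17 in 2 cells must be {8,9}; 3 in 2 cells must be {1,2}.
The 17 across and the 11 down share only 8, so R2C1 = 8.
R2C2 = 17 − 8 = 9 completes the 17 across.
Given what's placed, R3C2 must be 1 to fit the 3 across and 13 down.
R1C1 = 1: the only remaining digit allowed by both the 4 across and the 11 down.
R1C2 = 4 − 1 = 3 completes the 4 across.
R3C1 = 3 − 1 = 2 completes the 3 across.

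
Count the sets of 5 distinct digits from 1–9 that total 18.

3

5 distinct digits from 1–9 sum between 15 and 35.
Enumerating: {1,2,3,4,8}, {1,2,3,5,7}, {1,2,4,5,6}.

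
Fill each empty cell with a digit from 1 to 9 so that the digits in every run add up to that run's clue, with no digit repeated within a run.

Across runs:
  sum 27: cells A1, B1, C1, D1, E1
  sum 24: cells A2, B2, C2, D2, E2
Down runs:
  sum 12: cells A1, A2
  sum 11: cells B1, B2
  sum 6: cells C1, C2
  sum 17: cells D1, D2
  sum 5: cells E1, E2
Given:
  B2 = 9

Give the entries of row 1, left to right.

17 in 2 cells must be {8,9}.
B1 = 11 − 9 = 2 completes the 11 down.
Given what's placed, D2 must be 8 to fit the 24 across and 17 down.
D1 = 17 − 8 = 9 completes the 17 down.
A2 = 4: the only remaining digit allowed by both the 24 across and the 12 down.
A1 = 12 − 4 = 8 completes the 12 down.
Nothing is forced directly, so branch on C1, whose candidates are 1 or 5. If C1 = 1: then E1 would have to be in {7} for the 27 across but in {1,2,3,4} for the 5 down — contradiction. So C1 = 5.
E1 = 27 − 24 = 3 completes the 27 across.

8, 2, 5, 9, 3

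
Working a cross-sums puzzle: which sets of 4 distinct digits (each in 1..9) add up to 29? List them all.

{5,7,8,9}

4 distinct digits from 1–9 sum between 10 and 30.
Only one set works: {5,7,8,9}.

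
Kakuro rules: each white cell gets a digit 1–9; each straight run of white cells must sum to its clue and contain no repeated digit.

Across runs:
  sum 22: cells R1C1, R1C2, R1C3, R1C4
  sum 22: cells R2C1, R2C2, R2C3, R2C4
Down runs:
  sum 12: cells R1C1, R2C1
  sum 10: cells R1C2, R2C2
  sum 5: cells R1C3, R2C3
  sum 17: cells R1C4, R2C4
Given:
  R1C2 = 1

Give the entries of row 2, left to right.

17 in 2 cells must be {8,9}.
Given what's placed, R1C3 must be 4 to fit the 22 across and 5 down.
R2C2 = 10 − 1 = 9 completes the 10 down.
R2C3 = 5 − 4 = 1 completes the 5 down.
R2C4 = 8: the only remaining digit allowed by both the 22 across and the 17 down.
R1C4 = 17 − 8 = 9 completes the 17 down.
R2C1 = 22 − 18 = 4 completes the 22 across.
R1C1 = 22 − 14 = 8 completes the 22 across.

4 9 1 8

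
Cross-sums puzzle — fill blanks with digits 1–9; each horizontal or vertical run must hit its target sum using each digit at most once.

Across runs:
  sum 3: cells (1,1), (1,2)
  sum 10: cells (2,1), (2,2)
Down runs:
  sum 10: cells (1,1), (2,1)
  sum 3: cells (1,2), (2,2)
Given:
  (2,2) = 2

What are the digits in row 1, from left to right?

2, 1

3 in 2 cells must be {1,2}.
(1,2) = 3 − 2 = 1 completes the 3 down.
(2,1) = 10 − 2 = 8 completes the 10 across.
(1,1) = 3 − 1 = 2 completes the 3 across.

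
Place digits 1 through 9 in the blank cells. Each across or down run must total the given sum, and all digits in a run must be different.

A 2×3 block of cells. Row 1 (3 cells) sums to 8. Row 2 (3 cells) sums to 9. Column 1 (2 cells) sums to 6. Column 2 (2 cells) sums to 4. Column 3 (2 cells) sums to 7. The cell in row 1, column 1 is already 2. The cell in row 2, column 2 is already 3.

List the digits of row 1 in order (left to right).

4 in 2 cells must be {1,3}.
(1,2) = 4 − 3 = 1 completes the 4 down.
(1,3) = 8 − 3 = 5 completes the 8 across.
(2,1) = 6 − 2 = 4 completes the 6 down.
(2,3) = 9 − 7 = 2 completes the 9 across.

2 1 5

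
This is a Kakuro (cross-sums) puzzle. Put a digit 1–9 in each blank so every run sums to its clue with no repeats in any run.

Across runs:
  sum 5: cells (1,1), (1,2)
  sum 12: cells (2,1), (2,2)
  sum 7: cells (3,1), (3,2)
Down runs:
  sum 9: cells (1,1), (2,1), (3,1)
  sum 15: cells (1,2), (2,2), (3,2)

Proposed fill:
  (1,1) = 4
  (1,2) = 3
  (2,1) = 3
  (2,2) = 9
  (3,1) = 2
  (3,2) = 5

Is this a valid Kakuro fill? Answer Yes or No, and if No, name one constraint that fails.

No — the down run (1,2)–(3,2) sums to 17, not 15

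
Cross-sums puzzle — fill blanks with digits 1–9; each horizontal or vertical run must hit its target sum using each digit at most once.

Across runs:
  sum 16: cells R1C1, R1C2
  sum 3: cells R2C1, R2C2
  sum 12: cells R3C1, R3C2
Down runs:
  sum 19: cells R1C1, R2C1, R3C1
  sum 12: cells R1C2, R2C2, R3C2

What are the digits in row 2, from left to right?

2 1

16 in 2 cells must be {7,9}; 3 in 2 cells must be {1,2}.
The 3 across and the 19 down share only 2, so R2C1 = 2.
R2C2 = 3 − 2 = 1 completes the 3 across.
Given what's placed, R1C1 must be 9 to fit the 16 across and 19 down.
R1C2 = 16 − 9 = 7 completes the 16 across.
R3C1 = 19 − 11 = 8 completes the 19 down.
R3C2 = 12 − 8 = 4 completes the 12 across.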